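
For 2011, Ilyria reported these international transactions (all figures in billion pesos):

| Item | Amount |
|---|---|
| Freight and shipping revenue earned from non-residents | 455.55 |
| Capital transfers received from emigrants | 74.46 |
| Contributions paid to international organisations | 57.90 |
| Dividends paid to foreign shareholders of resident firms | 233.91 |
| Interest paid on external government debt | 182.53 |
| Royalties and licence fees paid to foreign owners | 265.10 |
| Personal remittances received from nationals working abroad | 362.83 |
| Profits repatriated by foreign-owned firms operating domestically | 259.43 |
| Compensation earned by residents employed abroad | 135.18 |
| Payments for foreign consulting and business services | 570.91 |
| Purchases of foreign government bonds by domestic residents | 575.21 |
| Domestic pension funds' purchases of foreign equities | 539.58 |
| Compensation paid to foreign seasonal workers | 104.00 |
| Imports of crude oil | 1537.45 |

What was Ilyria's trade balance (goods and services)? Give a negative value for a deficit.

Goods: -1537.45
Services: -265.10 + 455.55 - 570.91 = -380.46
Trade balance = -1537.45 + (-380.46) = -1917.91
(Excluded from the trade balance — capital account: capital transfers received from emigrants 74.46; secondary income: contributions paid to international organisations 57.90, personal remittances received from nationals working abroad 362.83; primary income: dividends paid to foreign shareholders of resident firms 233.91, interest paid on external government debt 182.53, profits repatriated by foreign-owned firms operating domestically 259.43, compensation earned by residents employed abroad 135.18, compensation paid to foreign seasonal workers 104.00; financial account: purchases of foreign government bonds by domestic residents 575.21, domestic pension funds' purchases of foreign equities 539.58.)

-1917.91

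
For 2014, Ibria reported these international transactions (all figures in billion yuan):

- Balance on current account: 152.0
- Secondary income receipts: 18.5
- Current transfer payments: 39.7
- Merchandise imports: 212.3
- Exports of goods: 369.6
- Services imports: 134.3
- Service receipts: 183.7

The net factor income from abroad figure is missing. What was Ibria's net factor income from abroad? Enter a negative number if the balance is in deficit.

Current account = goods balance + services balance + net primary income + net secondary income
Sum of the known components = 185.5
Net factor income from abroad = CA - (known components) = 152.0 - 185.5 = -33.5

-33.5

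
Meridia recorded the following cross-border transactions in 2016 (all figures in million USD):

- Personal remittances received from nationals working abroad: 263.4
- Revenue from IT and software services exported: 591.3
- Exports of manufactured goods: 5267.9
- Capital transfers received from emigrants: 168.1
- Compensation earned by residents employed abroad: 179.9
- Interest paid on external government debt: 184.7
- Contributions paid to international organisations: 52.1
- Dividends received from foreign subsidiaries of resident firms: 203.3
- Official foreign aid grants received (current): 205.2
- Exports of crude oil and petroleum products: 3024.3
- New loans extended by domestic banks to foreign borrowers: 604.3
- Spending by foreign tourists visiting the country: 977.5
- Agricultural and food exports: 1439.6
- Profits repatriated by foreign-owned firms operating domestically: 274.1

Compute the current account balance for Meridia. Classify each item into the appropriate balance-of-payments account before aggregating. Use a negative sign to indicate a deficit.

11641.5

Goods: 1439.6 + 3024.3 + 5267.9 = 9731.8
Services: 977.5 + 591.3 = 1568.8
Primary income: -274.1 + 203.3 - 184.7 + 179.9 = -75.6
Secondary income: 263.4 - 52.1 + 205.2 = 416.5
Current account = 9731.8 + 1568.8 + (-75.6) + 416.5 = 11641.5
(Excluded from the current account — capital account: capital transfers received from emigrants 168.1; financial account: new loans extended by domestic banks to foreign borrowers 604.3.)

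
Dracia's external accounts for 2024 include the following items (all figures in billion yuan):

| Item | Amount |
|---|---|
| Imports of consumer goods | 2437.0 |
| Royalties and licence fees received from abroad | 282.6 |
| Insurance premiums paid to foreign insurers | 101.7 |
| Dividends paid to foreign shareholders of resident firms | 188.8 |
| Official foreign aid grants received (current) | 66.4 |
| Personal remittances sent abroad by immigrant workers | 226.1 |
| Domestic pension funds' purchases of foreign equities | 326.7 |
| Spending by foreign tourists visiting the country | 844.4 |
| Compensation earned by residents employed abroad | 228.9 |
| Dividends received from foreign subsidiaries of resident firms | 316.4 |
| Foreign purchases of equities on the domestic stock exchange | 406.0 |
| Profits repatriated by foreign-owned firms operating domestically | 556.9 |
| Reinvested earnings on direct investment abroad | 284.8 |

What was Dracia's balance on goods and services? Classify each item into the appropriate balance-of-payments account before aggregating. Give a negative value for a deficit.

Goods: -2437.0
Services: 844.4 - 101.7 + 282.6 = 1025.3
Trade balance = -2437.0 + 1025.3 = -1411.7
(Excluded from the trade balance — primary income: dividends paid to foreign shareholders of resident firms 188.8, compensation earned by residents employed abroad 228.9, dividends received from foreign subsidiaries of resident firms 316.4, profits repatriated by foreign-owned firms operating domestically 556.9, reinvested earnings on direct investment abroad 284.8; secondary income: official foreign aid grants received (current) 66.4, personal remittances sent abroad by immigrant workers 226.1; financial account: domestic pension funds' purchases of foreign equities 326.7, foreign purchases of equities on the domestic stock exchange 406.0.)

-1411.7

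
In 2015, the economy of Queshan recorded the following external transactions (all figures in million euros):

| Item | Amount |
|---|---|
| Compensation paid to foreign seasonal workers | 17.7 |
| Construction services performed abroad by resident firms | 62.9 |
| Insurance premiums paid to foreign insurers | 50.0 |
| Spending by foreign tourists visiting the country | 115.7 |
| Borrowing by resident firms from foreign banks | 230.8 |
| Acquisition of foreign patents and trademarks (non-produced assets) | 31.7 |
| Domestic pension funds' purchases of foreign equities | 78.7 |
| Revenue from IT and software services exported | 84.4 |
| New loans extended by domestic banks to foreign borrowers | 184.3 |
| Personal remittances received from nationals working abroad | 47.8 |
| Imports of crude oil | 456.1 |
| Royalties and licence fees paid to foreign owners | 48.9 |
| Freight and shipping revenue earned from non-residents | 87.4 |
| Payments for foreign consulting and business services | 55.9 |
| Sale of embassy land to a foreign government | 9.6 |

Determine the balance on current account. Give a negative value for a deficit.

Goods: -456.1
Services: -55.9 - 48.9 + 84.4 - 50.0 + 62.9 + 87.4 + 115.7 = 195.6
Primary income: -17.7
Secondary income: 47.8
Current account = (-456.1) + 195.6 + (-17.7) + 47.8 = -230.4
(Excluded from the current account — financial account: borrowing by resident firms from foreign banks 230.8, domestic pension funds' purchases of foreign equities 78.7, new loans extended by domestic banks to foreign borrowers 184.3; capital account: acquisition of foreign patents and trademarks (non-produced assets) 31.7, sale of embassy land to a foreign government 9.6.)

-230.4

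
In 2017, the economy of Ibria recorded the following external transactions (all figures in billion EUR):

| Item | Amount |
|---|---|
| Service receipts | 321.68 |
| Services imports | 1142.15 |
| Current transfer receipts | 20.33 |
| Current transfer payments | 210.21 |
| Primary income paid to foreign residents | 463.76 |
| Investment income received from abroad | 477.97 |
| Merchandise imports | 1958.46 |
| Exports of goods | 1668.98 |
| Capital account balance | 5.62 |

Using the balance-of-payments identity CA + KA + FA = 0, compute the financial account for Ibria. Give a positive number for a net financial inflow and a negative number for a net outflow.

1280.00

Goods balance = 1668.98 - 1958.46 = -289.48
Services balance = 321.68 - 1142.15 = -820.47
Trade balance (goods + services) = -289.48 + (-820.47) = -1109.95
Net primary income = 477.97 - 463.76 = 14.21
Net secondary income = 20.33 - 210.21 = -189.88
Current account = -1109.95 + 14.21 + (-189.88) = -1285.62
Financial account = -(-1285.62 + 5.62) = 1280.00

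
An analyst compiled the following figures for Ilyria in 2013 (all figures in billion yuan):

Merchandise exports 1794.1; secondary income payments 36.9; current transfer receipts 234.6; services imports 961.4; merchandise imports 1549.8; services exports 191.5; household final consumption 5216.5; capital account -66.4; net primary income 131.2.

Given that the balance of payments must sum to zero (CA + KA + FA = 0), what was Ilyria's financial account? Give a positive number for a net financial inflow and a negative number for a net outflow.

263.1

Goods balance = 1794.1 - 1549.8 = 244.3
Services balance = 191.5 - 961.4 = -769.9
Trade balance (goods + services) = 244.3 + (-769.9) = -525.6
Net primary income = 131.2
Net secondary income = 234.6 - 36.9 = 197.7
Current account = -525.6 + 131.2 + 197.7 = -196.7
Financial account = -(-196.7 + (-66.4)) = 263.1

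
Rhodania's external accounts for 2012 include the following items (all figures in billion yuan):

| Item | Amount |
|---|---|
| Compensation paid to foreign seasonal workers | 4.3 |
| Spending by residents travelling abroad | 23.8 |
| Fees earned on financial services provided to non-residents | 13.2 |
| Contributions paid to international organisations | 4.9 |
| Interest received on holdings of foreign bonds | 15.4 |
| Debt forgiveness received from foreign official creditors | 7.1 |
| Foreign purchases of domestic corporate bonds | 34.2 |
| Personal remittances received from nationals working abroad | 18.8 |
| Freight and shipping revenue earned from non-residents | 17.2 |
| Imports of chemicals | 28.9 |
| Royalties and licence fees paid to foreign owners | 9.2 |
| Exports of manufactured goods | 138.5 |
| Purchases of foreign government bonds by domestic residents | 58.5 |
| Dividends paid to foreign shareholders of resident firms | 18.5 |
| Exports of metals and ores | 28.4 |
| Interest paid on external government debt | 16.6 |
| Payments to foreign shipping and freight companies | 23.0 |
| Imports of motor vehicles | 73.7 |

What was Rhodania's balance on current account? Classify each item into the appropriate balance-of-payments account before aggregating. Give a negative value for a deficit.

Goods: 28.4 + 138.5 - 73.7 - 28.9 = 64.3
Services: 13.2 + 17.2 - 9.2 - 23.0 - 23.8 = -25.6
Primary income: -18.5 + 15.4 - 16.6 - 4.3 = -24.0
Secondary income: 18.8 - 4.9 = 13.9
Current account = 64.3 + (-25.6) + (-24.0) + 13.9 = 28.6
(Excluded from the current account — capital account: debt forgiveness received from foreign official creditors 7.1; financial account: foreign purchases of domestic corporate bonds 34.2, purchases of foreign government bonds by domestic residents 58.5.)

28.6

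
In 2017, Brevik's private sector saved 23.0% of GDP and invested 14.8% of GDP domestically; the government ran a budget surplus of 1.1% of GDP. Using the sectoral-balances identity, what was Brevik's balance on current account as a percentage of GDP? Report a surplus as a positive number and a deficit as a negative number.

By the sectoral-balances identity, CA = (S_private - I) + (T - G).
Private balance = 23.0 - 14.8 = 8.2
Government balance (T - G) = 1.1
CA = 8.2 + 1.1 = 9.3

9.3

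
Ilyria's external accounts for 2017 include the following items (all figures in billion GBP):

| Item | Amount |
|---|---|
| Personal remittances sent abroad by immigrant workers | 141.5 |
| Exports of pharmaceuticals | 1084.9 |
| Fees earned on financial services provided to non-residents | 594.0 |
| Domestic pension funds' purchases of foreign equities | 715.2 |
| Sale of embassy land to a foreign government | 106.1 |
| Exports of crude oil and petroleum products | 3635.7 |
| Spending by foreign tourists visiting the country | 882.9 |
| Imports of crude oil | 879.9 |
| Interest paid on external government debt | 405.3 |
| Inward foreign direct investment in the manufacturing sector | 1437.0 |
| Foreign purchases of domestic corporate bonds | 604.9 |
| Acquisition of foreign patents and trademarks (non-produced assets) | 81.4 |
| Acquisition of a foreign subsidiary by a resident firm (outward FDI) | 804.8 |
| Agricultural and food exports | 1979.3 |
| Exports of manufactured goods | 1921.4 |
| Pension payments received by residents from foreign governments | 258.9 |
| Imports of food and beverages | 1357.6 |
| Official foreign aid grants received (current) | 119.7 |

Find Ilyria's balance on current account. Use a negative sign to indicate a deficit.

Goods: 1084.9 + 3635.7 + 1921.4 - 1357.6 - 879.9 + 1979.3 = 6383.8
Services: 882.9 + 594.0 = 1476.9
Primary income: -405.3
Secondary income: 119.7 + 258.9 - 141.5 = 237.1
Current account = 6383.8 + 1476.9 + (-405.3) + 237.1 = 7692.5
(Excluded from the current account — financial account: domestic pension funds' purchases of foreign equities 715.2, inward foreign direct investment in the manufacturing sector 1437.0, foreign purchases of domestic corporate bonds 604.9, acquisition of a foreign subsidiary by a resident firm (outward FDI) 804.8; capital account: sale of embassy land to a foreign government 106.1, acquisition of foreign patents and trademarks (non-produced assets) 81.4.)

7692.5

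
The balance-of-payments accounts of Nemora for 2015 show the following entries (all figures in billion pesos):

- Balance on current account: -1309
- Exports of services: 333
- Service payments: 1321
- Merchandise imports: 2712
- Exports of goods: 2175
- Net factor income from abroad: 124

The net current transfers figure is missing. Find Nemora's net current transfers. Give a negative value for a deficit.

92

Current account = goods balance + services balance + net primary income + net secondary income
Sum of the known components = -1401
Net current transfers = CA - (known components) = -1309 - (-1401) = 92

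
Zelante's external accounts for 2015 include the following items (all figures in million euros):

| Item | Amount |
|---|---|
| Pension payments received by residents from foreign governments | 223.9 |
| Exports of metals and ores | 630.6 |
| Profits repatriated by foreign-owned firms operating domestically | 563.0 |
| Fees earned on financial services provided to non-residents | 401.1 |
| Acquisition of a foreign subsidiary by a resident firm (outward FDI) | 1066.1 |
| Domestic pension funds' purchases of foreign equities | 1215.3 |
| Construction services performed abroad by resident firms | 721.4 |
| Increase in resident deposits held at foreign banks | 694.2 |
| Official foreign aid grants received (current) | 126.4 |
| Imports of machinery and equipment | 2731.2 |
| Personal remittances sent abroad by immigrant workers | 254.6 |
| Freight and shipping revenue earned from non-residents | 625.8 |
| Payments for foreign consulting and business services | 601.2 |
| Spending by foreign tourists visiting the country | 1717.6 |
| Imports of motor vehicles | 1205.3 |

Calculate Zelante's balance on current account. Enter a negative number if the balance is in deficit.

-908.5

Goods: 630.6 - 2731.2 - 1205.3 = -3305.9
Services: -601.2 + 721.4 + 401.1 + 625.8 + 1717.6 = 2864.7
Primary income: -563.0
Secondary income: 223.9 - 254.6 + 126.4 = 95.7
Current account = (-3305.9) + 2864.7 + (-563.0) + 95.7 = -908.5
(Excluded from the current account — financial account: acquisition of a foreign subsidiary by a resident firm (outward FDI) 1066.1, domestic pension funds' purchases of foreign equities 1215.3, increase in resident deposits held at foreign banks 694.2.)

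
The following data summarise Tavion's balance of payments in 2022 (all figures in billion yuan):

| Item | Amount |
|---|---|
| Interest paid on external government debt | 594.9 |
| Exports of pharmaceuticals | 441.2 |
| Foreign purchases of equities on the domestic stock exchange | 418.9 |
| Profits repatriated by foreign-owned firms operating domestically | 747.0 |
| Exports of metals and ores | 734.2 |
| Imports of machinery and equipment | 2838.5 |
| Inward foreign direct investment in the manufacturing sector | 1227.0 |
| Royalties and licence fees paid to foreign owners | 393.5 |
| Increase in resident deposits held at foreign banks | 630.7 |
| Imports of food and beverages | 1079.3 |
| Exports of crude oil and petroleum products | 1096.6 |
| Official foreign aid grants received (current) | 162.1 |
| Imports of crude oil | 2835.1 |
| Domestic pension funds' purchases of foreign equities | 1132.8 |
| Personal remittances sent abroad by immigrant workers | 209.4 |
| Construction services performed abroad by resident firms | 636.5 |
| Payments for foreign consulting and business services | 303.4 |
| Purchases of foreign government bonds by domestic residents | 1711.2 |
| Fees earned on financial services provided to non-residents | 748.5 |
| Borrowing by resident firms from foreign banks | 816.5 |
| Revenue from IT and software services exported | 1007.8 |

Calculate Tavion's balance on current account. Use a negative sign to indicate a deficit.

-4174.2

Goods: 441.2 + 734.2 - 2838.5 - 2835.1 + 1096.6 - 1079.3 = -4480.9
Services: 636.5 - 393.5 + 1007.8 + 748.5 - 303.4 = 1695.9
Primary income: -747.0 - 594.9 = -1341.9
Secondary income: 162.1 - 209.4 = -47.3
Current account = (-4480.9) + 1695.9 + (-1341.9) + (-47.3) = -4174.2
(Excluded from the current account — financial account: foreign purchases of equities on the domestic stock exchange 418.9, inward foreign direct investment in the manufacturing sector 1227.0, increase in resident deposits held at foreign banks 630.7, domestic pension funds' purchases of foreign equities 1132.8, purchases of foreign government bonds by domestic residents 1711.2, borrowing by resident firms from foreign banks 816.5.)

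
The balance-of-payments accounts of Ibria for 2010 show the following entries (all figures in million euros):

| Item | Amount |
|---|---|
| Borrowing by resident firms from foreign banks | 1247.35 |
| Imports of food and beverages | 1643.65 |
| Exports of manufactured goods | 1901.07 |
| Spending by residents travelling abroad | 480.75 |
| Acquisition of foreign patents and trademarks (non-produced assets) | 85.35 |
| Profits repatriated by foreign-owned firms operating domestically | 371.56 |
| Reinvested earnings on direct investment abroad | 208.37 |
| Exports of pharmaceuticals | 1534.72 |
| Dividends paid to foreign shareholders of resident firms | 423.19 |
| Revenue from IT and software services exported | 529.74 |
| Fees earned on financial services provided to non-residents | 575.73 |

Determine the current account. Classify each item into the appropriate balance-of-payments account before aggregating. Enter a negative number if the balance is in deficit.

Goods: 1901.07 + 1534.72 - 1643.65 = 1792.14
Services: 529.74 + 575.73 - 480.75 = 624.72
Primary income: -423.19 + 208.37 - 371.56 = -586.38
Current account = 1792.14 + 624.72 + (-586.38) = 1830.48
(Excluded from the current account — financial account: borrowing by resident firms from foreign banks 1247.35; capital account: acquisition of foreign patents and trademarks (non-produced assets) 85.35.)

1830.48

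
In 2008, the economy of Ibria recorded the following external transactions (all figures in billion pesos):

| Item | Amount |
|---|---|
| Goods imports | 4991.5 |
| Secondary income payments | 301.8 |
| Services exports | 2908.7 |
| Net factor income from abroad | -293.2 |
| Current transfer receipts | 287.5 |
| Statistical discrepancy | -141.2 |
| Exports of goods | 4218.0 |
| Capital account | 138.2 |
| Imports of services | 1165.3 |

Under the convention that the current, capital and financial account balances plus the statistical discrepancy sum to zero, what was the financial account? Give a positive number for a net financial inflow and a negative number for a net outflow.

Goods balance = 4218.0 - 4991.5 = -773.5
Services balance = 2908.7 - 1165.3 = 1743.4
Trade balance (goods + services) = -773.5 + 1743.4 = 969.9
Net primary income = -293.2
Net secondary income = 287.5 - 301.8 = -14.3
Current account = 969.9 + (-293.2) + (-14.3) = 662.4
Financial account = -(662.4 + 138.2 + (-141.2)) = -659.4

-659.4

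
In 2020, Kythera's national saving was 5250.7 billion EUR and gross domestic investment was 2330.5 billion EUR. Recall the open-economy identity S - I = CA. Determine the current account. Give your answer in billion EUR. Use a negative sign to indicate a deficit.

2920.2

CA = S - I = 5250.7 - 2330.5 = 2920.2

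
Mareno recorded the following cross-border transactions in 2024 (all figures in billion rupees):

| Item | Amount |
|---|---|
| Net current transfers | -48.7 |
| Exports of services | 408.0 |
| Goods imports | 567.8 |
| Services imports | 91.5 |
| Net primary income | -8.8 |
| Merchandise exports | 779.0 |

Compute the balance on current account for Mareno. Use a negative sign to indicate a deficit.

470.2

Goods balance = 779.0 - 567.8 = 211.2
Services balance = 408.0 - 91.5 = 316.5
Trade balance (goods + services) = 211.2 + 316.5 = 527.7
Net primary income = -8.8
Net secondary income = -48.7
Current account = 527.7 + (-8.8) + (-48.7) = 470.2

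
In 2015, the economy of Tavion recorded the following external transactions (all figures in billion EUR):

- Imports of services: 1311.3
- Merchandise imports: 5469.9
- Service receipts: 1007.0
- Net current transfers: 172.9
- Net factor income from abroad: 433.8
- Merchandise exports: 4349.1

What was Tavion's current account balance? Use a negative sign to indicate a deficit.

Goods balance = 4349.1 - 5469.9 = -1120.8
Services balance = 1007.0 - 1311.3 = -304.3
Trade balance (goods + services) = -1120.8 + (-304.3) = -1425.1
Net primary income = 433.8
Net secondary income = 172.9
Current account = -1425.1 + 433.8 + 172.9 = -818.4

-818.4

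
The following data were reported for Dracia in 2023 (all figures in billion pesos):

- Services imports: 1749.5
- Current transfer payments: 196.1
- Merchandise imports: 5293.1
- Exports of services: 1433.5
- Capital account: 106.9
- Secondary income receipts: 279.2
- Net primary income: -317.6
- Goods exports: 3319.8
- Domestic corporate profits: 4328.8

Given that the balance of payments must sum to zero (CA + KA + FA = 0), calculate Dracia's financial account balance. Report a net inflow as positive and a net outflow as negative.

2416.9

Goods balance = 3319.8 - 5293.1 = -1973.3
Services balance = 1433.5 - 1749.5 = -316.0
Trade balance (goods + services) = -1973.3 + (-316.0) = -2289.3
Net primary income = -317.6
Net secondary income = 279.2 - 196.1 = 83.1
Current account = -2289.3 + (-317.6) + 83.1 = -2523.8
Financial account = -(-2523.8 + 106.9) = 2416.9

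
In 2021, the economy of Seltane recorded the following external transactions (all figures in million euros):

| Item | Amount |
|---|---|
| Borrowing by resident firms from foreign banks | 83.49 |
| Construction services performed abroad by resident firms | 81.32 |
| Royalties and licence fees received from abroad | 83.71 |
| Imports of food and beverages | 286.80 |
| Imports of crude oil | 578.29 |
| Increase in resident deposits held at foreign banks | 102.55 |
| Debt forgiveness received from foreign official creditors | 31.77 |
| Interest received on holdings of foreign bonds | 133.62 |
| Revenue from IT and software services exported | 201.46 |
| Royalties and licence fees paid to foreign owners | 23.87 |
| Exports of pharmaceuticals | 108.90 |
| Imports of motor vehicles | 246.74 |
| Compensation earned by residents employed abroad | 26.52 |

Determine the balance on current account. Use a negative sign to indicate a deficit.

Goods: -246.74 - 286.80 + 108.90 - 578.29 = -1002.93
Services: 81.32 - 23.87 + 83.71 + 201.46 = 342.62
Primary income: 133.62 + 26.52 = 160.14
Current account = (-1002.93) + 342.62 + 160.14 = -500.17
(Excluded from the current account — financial account: borrowing by resident firms from foreign banks 83.49, increase in resident deposits held at foreign banks 102.55; capital account: debt forgiveness received from foreign official creditors 31.77.)

-500.17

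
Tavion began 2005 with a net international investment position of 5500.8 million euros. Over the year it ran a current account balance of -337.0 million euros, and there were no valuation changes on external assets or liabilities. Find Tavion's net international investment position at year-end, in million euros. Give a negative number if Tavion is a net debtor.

With no valuation effects, change in NIIP = current account = -337.0
End-of-year NIIP = 5500.8 + (-337.0) = 5163.8

5163.8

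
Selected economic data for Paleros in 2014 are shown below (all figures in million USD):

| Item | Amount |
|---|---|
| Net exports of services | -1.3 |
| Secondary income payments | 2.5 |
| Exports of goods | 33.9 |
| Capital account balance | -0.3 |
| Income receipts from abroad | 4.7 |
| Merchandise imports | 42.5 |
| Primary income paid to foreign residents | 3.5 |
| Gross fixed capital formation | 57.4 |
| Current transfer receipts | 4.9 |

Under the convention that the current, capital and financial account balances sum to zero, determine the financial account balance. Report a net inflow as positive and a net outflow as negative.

6.6

Goods balance = 33.9 - 42.5 = -8.6
Services balance = -1.3
Trade balance (goods + services) = -8.6 + (-1.3) = -9.9
Net primary income = 4.7 - 3.5 = 1.2
Net secondary income = 4.9 - 2.5 = 2.4
Current account = -9.9 + 1.2 + 2.4 = -6.3
Financial account = -(-6.3 + (-0.3)) = 6.6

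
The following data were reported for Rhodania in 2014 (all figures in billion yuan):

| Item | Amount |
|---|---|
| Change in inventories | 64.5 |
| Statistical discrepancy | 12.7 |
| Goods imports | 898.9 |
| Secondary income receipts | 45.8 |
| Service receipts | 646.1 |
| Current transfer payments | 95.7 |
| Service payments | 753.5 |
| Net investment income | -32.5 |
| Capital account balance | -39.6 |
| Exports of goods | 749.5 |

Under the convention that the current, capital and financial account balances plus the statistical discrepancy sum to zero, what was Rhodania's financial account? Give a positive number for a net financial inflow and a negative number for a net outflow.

Goods balance = 749.5 - 898.9 = -149.4
Services balance = 646.1 - 753.5 = -107.4
Trade balance (goods + services) = -149.4 + (-107.4) = -256.8
Net primary income = -32.5
Net secondary income = 45.8 - 95.7 = -49.9
Current account = -256.8 + (-32.5) + (-49.9) = -339.2
Financial account = -(-339.2 + (-39.6) + 12.7) = 366.1

366.1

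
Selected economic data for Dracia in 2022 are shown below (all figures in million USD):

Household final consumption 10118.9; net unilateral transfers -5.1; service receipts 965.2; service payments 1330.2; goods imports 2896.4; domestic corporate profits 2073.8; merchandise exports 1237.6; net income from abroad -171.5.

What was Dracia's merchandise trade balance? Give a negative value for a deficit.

Goods balance = 1237.6 - 2896.4 = -1658.8

-1658.8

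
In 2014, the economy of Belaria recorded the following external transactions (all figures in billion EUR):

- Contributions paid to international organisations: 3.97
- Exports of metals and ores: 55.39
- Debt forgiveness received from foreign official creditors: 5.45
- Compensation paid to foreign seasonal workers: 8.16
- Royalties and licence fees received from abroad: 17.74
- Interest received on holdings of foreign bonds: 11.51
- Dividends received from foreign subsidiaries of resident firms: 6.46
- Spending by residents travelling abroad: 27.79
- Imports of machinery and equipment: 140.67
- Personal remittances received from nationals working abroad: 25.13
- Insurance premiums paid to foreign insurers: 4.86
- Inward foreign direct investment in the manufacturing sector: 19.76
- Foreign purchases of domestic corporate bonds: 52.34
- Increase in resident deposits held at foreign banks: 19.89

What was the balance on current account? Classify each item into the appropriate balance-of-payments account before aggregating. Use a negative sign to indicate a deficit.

-69.22

Goods: -140.67 + 55.39 = -85.28
Services: -4.86 + 17.74 - 27.79 = -14.91
Primary income: 11.51 - 8.16 + 6.46 = 9.81
Secondary income: 25.13 - 3.97 = 21.16
Current account = (-85.28) + (-14.91) + 9.81 + 21.16 = -69.22
(Excluded from the current account — capital account: debt forgiveness received from foreign official creditors 5.45; financial account: inward foreign direct investment in the manufacturing sector 19.76, foreign purchases of domestic corporate bonds 52.34, increase in resident deposits held at foreign banks 19.89.)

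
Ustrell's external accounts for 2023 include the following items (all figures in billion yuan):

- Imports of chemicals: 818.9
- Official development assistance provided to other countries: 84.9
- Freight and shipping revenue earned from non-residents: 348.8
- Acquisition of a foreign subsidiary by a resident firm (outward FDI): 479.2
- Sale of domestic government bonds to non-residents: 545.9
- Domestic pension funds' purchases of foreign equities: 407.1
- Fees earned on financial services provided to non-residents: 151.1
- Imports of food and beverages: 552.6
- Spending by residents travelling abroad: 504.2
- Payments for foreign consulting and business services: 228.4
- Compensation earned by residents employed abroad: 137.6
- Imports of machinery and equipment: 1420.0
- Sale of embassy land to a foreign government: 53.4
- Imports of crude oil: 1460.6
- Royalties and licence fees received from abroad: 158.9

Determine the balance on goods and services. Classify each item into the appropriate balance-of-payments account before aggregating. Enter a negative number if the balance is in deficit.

-4325.9

Goods: -818.9 - 552.6 - 1420.0 - 1460.6 = -4252.1
Services: 151.1 + 348.8 - 504.2 - 228.4 + 158.9 = -73.8
Trade balance = -4252.1 + (-73.8) = -4325.9
(Excluded from the trade balance — secondary income: official development assistance provided to other countries 84.9; financial account: acquisition of a foreign subsidiary by a resident firm (outward FDI) 479.2, sale of domestic government bonds to non-residents 545.9, domestic pension funds' purchases of foreign equities 407.1; primary income: compensation earned by residents employed abroad 137.6; capital account: sale of embassy land to a foreign government 53.4.)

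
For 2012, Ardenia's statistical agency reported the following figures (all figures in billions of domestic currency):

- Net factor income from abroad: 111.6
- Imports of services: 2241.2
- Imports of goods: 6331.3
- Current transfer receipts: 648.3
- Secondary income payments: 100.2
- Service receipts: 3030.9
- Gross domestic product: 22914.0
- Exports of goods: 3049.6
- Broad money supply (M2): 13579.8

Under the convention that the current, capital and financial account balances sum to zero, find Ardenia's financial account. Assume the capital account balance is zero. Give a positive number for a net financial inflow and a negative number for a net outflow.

1832.3

Goods balance = 3049.6 - 6331.3 = -3281.7
Services balance = 3030.9 - 2241.2 = 789.7
Trade balance (goods + services) = -3281.7 + 789.7 = -2492.0
Net primary income = 111.6
Net secondary income = 648.3 - 100.2 = 548.1
Current account = -2492.0 + 111.6 + 548.1 = -1832.3
Financial account = -(-1832.3) = 1832.3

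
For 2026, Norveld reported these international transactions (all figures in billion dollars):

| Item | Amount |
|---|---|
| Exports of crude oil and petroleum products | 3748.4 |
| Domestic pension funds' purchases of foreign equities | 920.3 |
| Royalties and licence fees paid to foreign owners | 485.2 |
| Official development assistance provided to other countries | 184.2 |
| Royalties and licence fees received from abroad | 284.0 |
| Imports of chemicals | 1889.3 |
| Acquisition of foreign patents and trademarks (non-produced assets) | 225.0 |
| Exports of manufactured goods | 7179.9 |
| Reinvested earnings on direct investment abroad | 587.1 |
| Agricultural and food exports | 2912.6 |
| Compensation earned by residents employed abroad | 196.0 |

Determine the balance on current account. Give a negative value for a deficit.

Goods: 2912.6 + 7179.9 + 3748.4 - 1889.3 = 11951.6
Services: -485.2 + 284.0 = -201.2
Primary income: 196.0 + 587.1 = 783.1
Secondary income: -184.2
Current account = 11951.6 + (-201.2) + 783.1 + (-184.2) = 12349.3
(Excluded from the current account — financial account: domestic pension funds' purchases of foreign equities 920.3; capital account: acquisition of foreign patents and trademarks (non-produced assets) 225.0.)

12349.3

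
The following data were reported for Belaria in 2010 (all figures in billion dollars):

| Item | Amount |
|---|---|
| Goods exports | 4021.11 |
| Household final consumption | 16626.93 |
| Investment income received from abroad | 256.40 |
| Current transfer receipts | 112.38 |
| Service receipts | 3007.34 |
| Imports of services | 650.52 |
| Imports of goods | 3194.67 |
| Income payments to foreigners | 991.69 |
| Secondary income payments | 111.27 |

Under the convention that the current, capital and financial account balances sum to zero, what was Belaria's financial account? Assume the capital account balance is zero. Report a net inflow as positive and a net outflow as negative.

-2449.08

Goods balance = 4021.11 - 3194.67 = 826.44
Services balance = 3007.34 - 650.52 = 2356.82
Trade balance (goods + services) = 826.44 + 2356.82 = 3183.26
Net primary income = 256.40 - 991.69 = -735.29
Net secondary income = 112.38 - 111.27 = 1.11
Current account = 3183.26 + (-735.29) + 1.11 = 2449.08
Financial account = -(2449.08) = -2449.08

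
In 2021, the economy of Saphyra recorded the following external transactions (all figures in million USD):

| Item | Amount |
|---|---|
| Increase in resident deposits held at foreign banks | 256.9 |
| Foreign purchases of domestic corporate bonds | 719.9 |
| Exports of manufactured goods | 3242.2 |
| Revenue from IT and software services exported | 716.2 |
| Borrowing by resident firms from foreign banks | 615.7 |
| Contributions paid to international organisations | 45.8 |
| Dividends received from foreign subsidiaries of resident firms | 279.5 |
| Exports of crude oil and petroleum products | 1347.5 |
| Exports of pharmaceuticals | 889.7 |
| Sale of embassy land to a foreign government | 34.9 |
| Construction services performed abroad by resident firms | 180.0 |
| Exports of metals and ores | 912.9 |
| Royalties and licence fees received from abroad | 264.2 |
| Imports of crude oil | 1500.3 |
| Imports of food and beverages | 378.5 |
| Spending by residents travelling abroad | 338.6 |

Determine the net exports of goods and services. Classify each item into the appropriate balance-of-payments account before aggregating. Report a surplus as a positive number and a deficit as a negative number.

Goods: -378.5 + 912.9 + 1347.5 + 3242.2 - 1500.3 + 889.7 = 4513.5
Services: 264.2 + 716.2 - 338.6 + 180.0 = 821.8
Trade balance = 4513.5 + 821.8 = 5335.3
(Excluded from the trade balance — financial account: increase in resident deposits held at foreign banks 256.9, foreign purchases of domestic corporate bonds 719.9, borrowing by resident firms from foreign banks 615.7; secondary income: contributions paid to international organisations 45.8; primary income: dividends received from foreign subsidiaries of resident firms 279.5; capital account: sale of embassy land to a foreign government 34.9.)

5335.3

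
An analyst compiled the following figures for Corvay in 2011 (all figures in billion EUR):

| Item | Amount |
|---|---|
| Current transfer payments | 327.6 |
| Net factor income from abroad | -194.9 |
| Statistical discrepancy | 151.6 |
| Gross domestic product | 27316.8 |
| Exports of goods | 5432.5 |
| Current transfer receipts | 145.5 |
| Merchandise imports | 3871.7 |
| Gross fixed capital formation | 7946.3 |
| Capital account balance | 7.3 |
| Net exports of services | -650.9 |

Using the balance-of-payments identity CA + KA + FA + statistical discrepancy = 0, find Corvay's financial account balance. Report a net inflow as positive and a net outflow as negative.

Goods balance = 5432.5 - 3871.7 = 1560.8
Services balance = -650.9
Trade balance (goods + services) = 1560.8 + (-650.9) = 909.9
Net primary income = -194.9
Net secondary income = 145.5 - 327.6 = -182.1
Current account = 909.9 + (-194.9) + (-182.1) = 532.9
Financial account = -(532.9 + 7.3 + 151.6) = -691.8

-691.8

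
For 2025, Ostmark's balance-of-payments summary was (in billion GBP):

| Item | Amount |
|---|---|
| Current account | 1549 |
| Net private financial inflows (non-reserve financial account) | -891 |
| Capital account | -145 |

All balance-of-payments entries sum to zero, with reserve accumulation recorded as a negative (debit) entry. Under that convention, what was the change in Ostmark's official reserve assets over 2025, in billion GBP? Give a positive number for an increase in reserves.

Official reserve transactions balance = -(1549 + (-145) + (-891)) = -513
An accumulation of reserves is recorded as a debit (negative entry), so the change in the stock of reserves is the negative of that balance.
Change in official reserves = -(-513) = 513

513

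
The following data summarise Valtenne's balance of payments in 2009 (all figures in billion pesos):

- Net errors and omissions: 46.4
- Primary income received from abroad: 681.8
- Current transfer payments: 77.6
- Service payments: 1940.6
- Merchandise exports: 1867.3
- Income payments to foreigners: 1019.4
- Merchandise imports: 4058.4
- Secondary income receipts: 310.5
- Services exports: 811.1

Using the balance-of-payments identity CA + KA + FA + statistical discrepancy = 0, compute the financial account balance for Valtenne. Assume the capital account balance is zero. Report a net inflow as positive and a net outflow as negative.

3378.9

Goods balance = 1867.3 - 4058.4 = -2191.1
Services balance = 811.1 - 1940.6 = -1129.5
Trade balance (goods + services) = -2191.1 + (-1129.5) = -3320.6
Net primary income = 681.8 - 1019.4 = -337.6
Net secondary income = 310.5 - 77.6 = 232.9
Current account = -3320.6 + (-337.6) + 232.9 = -3425.3
Financial account = -(-3425.3 + 46.4) = 3378.9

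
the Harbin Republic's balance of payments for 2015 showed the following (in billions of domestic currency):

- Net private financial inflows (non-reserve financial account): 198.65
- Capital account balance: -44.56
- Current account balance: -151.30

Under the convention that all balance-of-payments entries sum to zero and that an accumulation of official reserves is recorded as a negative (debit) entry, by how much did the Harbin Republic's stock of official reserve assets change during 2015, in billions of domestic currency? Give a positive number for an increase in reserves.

2.79

Official reserve transactions balance = -((-151.30) + (-44.56) + 198.65) = -2.79
An accumulation of reserves is recorded as a debit (negative entry), so the change in the stock of reserves is the negative of that balance.
Change in official reserves = -(-2.79) = 2.79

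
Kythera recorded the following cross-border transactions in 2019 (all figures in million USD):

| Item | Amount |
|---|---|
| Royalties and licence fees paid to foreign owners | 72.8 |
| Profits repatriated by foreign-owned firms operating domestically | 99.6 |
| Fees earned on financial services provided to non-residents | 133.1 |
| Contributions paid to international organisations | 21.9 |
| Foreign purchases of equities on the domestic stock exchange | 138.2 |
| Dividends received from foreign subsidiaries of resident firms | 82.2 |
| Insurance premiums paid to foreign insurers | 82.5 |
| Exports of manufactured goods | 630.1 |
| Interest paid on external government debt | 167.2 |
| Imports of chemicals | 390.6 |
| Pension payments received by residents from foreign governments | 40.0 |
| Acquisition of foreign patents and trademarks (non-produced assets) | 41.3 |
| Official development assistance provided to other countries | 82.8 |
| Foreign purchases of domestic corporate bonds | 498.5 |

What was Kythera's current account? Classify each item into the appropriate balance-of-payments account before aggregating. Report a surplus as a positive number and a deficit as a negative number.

-32.0

Goods: -390.6 + 630.1 = 239.5
Services: -72.8 - 82.5 + 133.1 = -22.2
Primary income: -167.2 + 82.2 - 99.6 = -184.6
Secondary income: -21.9 + 40.0 - 82.8 = -64.7
Current account = 239.5 + (-22.2) + (-184.6) + (-64.7) = -32.0
(Excluded from the current account — financial account: foreign purchases of equities on the domestic stock exchange 138.2, foreign purchases of domestic corporate bonds 498.5; capital account: acquisition of foreign patents and trademarks (non-produced assets) 41.3.)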